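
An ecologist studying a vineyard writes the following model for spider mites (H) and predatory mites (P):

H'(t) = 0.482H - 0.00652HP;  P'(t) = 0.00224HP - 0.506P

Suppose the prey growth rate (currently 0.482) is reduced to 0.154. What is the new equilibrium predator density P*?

At the interior fixed point, setting dH/dt = 0 with H > 0 fixes P* = (prey growth rate)/(HP coefficient) — independent of the other coefficients.
With the change, P* = 0.154/0.00652 = 23.6; it falls from 73.9.

P* ≈ 23.6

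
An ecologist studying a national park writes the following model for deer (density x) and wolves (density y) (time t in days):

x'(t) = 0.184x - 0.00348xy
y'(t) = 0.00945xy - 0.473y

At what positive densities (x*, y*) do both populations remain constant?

Set dy/dt = 0 with y > 0: 0.00945x - 0.473 = 0, so x* = 0.473/0.00945 = 50.1.
Set dx/dt = 0 with x > 0: 0.184 - 0.00348y = 0, so y* = 0.184/0.00348 = 52.9.

x* ≈ 50.1, y* ≈ 52.9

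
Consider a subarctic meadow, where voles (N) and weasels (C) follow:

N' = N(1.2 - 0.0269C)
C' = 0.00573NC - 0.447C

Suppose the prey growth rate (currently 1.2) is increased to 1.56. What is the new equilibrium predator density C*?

At the interior fixed point, setting dN/dt = 0 with N > 0 fixes C* = (prey growth rate)/(NC coefficient) — independent of the other coefficients.
With the change, C* = 1.56/0.0269 = 58; it rises from 44.6.

C* ≈ 58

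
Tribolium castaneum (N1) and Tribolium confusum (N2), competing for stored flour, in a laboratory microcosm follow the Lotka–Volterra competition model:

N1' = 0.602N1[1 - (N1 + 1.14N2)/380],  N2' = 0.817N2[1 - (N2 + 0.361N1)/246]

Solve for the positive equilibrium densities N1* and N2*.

N1* ≈ 169, N2* ≈ 185

Setting both brackets to zero gives the nullclines N1 + 1.14N2 = 380 and 0.361N1 + N2 = 246.
Substituting N2 = 246 - 0.361N1 into the first: N1(1 - 1.14·0.361) = 380 - 1.14·246.
So N1* = 99.6/0.588 = 169, and then N2* = 246 - 0.361·169 = 185.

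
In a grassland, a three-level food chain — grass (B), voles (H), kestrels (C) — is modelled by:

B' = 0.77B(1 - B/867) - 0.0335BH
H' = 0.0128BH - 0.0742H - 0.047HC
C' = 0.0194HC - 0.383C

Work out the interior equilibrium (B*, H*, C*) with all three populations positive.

From dC/dt = 0: 0.0194H* = 0.383, so H* = 19.7.
From dB/dt = 0: 0.77(1 - B*/867) = 0.0335·19.7, giving B* = 867·(1 - 0.859) = 122.
From dH/dt = 0: 0.0128·122 - 0.0742 = 0.047C*, so C* = 1.49/0.047 = 31.7.

B* ≈ 122, H* ≈ 19.7, C* ≈ 31.7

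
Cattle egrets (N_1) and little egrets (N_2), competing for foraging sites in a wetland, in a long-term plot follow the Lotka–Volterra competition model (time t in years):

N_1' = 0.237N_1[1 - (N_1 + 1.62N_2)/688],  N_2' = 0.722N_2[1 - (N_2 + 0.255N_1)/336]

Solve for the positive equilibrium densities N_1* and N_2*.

Setting both brackets to zero gives the nullclines N_1 + 1.62N_2 = 688 and 0.255N_1 + N_2 = 336.
Substituting N_2 = 336 - 0.255N_1 into the first: N_1(1 - 1.62·0.255) = 688 - 1.62·336.
So N_1* = 144/0.587 = 245, and then N_2* = 336 - 0.255·245 = 274.

N_1* ≈ 245, N_2* ≈ 274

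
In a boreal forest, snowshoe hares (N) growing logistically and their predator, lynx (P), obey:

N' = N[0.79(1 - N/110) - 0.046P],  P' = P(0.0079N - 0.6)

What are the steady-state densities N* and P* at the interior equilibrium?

N* ≈ 75.9, P* ≈ 5.32

From dP/dt = 0 with P > 0: 0.0079N* = 0.6, so N* = 75.9.
Substitute into dN/dt = 0: 0.79(1 - 75.9/110) = 0.046P*.
The bracket is 0.31, giving P* = 0.245/0.046 = 5.32.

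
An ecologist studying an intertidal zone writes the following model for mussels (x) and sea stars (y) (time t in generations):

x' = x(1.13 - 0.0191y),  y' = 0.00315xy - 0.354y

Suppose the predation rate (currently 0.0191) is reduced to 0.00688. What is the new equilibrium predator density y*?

y* ≈ 164

At the interior fixed point, setting dx/dt = 0 with x > 0 fixes y* = (prey growth rate)/(xy coefficient) — independent of the other coefficients.
With the change, y* = 1.13/0.00688 = 164; it rises from 59.2.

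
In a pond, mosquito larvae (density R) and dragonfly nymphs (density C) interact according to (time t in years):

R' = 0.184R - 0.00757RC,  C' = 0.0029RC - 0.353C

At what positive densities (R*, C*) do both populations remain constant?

Set dC/dt = 0 with C > 0: 0.0029R - 0.353 = 0, so R* = 0.353/0.0029 = 122.
Set dR/dt = 0 with R > 0: 0.184 - 0.00757C = 0, so C* = 0.184/0.00757 = 24.3.

R* ≈ 122, C* ≈ 24.3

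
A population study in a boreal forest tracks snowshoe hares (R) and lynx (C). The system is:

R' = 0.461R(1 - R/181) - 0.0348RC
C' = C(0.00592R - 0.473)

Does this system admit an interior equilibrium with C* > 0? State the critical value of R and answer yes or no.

Threshold R = 79.9; K > 79.9, so yes, the predator persists.

The predator equation gives dC/dt > 0 only when R > 0.473/0.00592 = 79.9.
Without the predator, R → K = 181. Since 181 > 79.9, the predator can invade and persist.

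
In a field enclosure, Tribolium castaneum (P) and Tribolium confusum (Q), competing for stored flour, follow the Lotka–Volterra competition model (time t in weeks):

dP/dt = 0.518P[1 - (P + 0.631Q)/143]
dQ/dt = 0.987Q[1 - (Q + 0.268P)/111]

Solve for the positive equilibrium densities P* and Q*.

Setting both brackets to zero gives the nullclines P + 0.631Q = 143 and 0.268P + Q = 111.
Substituting Q = 111 - 0.268P into the first: P(1 - 0.631·0.268) = 143 - 0.631·111.
So P* = 73/0.831 = 87.8, and then Q* = 111 - 0.268·87.8 = 87.5.

P* ≈ 87.8, Q* ≈ 87.5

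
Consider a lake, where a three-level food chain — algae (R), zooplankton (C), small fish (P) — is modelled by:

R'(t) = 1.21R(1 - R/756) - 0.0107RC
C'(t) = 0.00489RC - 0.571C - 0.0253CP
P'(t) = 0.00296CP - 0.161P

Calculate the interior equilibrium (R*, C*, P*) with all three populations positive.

R* ≈ 392, C* ≈ 54.4, P* ≈ 53.3

From dP/dt = 0: 0.00296C* = 0.161, so C* = 54.4.
From dR/dt = 0: 1.21(1 - R*/756) = 0.0107·54.4, giving R* = 756·(1 - 0.481) = 392.
From dC/dt = 0: 0.00489·392 - 0.571 = 0.0253P*, so P* = 1.35/0.0253 = 53.3.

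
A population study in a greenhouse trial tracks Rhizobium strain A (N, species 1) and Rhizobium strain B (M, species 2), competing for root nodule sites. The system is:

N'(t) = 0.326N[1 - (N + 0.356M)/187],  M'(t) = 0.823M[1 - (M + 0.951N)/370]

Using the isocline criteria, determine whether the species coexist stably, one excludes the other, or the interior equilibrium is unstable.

Compare the nullcline intercepts: K1/α12 = 187/0.356 = 525 > K2 = 370; K2/α21 = 370/0.951 = 389 > K1 = 187.
Since both inequalities hold, each species can invade when rare, so the interior equilibrium is stable.

stable coexistence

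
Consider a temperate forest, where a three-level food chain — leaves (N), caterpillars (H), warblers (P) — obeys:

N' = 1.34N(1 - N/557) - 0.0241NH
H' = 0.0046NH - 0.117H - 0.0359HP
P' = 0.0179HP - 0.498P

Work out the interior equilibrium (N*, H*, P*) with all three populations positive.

N* ≈ 278, H* ≈ 27.8, P* ≈ 32.4

From dP/dt = 0: 0.0179H* = 0.498, so H* = 27.8.
From dN/dt = 0: 1.34(1 - N*/557) = 0.0241·27.8, giving N* = 557·(1 - 0.5) = 278.
From dH/dt = 0: 0.0046·278 - 0.117 = 0.0359P*, so P* = 1.16/0.0359 = 32.4.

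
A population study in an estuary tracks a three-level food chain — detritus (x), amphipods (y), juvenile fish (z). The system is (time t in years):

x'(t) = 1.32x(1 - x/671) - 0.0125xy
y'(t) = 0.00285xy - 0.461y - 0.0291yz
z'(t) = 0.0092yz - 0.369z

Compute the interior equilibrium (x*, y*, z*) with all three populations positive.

x* ≈ 416, y* ≈ 40.1, z* ≈ 24.9

From dz/dt = 0: 0.0092y* = 0.369, so y* = 40.1.
From dx/dt = 0: 1.32(1 - x*/671) = 0.0125·40.1, giving x* = 671·(1 - 0.38) = 416.
From dy/dt = 0: 0.00285·416 - 0.461 = 0.0291z*, so z* = 0.725/0.0291 = 24.9.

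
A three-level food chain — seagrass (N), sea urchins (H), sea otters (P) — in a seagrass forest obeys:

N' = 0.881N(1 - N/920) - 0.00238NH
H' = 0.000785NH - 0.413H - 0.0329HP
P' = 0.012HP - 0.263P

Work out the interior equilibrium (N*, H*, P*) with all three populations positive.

From dP/dt = 0: 0.012H* = 0.263, so H* = 21.9.
From dN/dt = 0: 0.881(1 - N*/920) = 0.00238·21.9, giving N* = 920·(1 - 0.0592) = 866.
From dH/dt = 0: 0.000785·866 - 0.413 = 0.0329P*, so P* = 0.266/0.0329 = 8.1.

N* ≈ 866, H* ≈ 21.9, P* ≈ 8.1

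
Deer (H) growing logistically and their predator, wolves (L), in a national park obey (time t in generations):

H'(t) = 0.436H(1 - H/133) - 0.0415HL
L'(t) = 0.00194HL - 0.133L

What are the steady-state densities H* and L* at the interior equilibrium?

H* ≈ 68.6, L* ≈ 5.09

From dL/dt = 0 with L > 0: 0.00194H* = 0.133, so H* = 68.6.
Substitute into dH/dt = 0: 0.436(1 - 68.6/133) = 0.0415L*.
The bracket is 0.485, giving L* = 0.211/0.0415 = 5.09.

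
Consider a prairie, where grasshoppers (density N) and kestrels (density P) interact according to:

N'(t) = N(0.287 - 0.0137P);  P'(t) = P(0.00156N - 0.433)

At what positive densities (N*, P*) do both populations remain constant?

N* ≈ 278, P* ≈ 20.9

Set dP/dt = 0 with P > 0: 0.00156N - 0.433 = 0, so N* = 0.433/0.00156 = 278.
Set dN/dt = 0 with N > 0: 0.287 - 0.0137P = 0, so P* = 0.287/0.0137 = 20.9.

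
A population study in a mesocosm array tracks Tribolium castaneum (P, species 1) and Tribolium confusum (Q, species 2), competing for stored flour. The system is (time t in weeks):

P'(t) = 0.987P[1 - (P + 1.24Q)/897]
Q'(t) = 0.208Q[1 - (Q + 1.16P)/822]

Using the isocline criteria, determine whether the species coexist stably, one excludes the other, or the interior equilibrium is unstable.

unstable coexistence (outcome depends on initial conditions)

Compare the nullcline intercepts: K1/α12 = 897/1.24 = 723 < K2 = 822; K2/α21 = 822/1.16 = 709 < K1 = 897.
Since both are reversed, neither can invade when rare; the interior point is a saddle.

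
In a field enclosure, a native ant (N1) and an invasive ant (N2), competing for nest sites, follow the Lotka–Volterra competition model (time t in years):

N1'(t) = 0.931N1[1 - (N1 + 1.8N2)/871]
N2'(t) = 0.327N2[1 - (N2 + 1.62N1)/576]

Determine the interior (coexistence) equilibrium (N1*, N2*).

Setting both brackets to zero gives the nullclines N1 + 1.8N2 = 871 and 1.62N1 + N2 = 576.
Substituting N2 = 576 - 1.62N1 into the first: N1(1 - 1.8·1.62) = 871 - 1.8·576.
So N1* = -166/-1.92 = 86.5, and then N2* = 576 - 1.62·86.5 = 436.

N1* ≈ 86.5, N2* ≈ 436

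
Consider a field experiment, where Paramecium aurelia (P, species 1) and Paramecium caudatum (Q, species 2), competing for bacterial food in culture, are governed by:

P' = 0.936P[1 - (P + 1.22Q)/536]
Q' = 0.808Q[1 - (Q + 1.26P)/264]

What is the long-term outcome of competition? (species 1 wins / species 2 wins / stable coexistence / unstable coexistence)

Compare the nullcline intercepts: K1/α12 = 536/1.22 = 439 > K2 = 264; K2/α21 = 264/1.26 = 210 < K1 = 536.
Since the inequalities point opposite ways, species 1 can invade but species 2 cannot.

species 1 excludes species 2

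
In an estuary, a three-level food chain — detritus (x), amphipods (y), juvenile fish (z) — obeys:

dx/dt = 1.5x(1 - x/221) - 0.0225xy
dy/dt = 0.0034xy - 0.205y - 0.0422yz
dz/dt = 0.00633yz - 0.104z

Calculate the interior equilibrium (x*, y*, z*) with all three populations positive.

From dz/dt = 0: 0.00633y* = 0.104, so y* = 16.4.
From dx/dt = 0: 1.5(1 - x*/221) = 0.0225·16.4, giving x* = 221·(1 - 0.246) = 167.
From dy/dt = 0: 0.0034·167 - 0.205 = 0.0422z*, so z* = 0.361/0.0422 = 8.56.

x* ≈ 167, y* ≈ 16.4, z* ≈ 8.56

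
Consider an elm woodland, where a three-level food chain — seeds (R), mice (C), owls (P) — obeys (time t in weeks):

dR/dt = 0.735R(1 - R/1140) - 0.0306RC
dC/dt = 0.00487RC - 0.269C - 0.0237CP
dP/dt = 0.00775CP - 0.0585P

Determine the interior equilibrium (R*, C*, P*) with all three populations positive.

From dP/dt = 0: 0.00775C* = 0.0585, so C* = 7.55.
From dR/dt = 0: 0.735(1 - R*/1140) = 0.0306·7.55, giving R* = 1140·(1 - 0.314) = 782.
From dC/dt = 0: 0.00487·782 - 0.269 = 0.0237P*, so P* = 3.54/0.0237 = 149.

R* ≈ 782, C* ≈ 7.55, P* ≈ 149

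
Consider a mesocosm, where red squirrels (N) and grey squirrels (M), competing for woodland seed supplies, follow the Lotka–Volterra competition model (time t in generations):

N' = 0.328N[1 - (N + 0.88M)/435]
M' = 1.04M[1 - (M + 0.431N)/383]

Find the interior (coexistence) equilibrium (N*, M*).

N* ≈ 158, M* ≈ 315

Setting both brackets to zero gives the nullclines N + 0.88M = 435 and 0.431N + M = 383.
Substituting M = 383 - 0.431N into the first: N(1 - 0.88·0.431) = 435 - 0.88·383.
So N* = 98/0.621 = 158, and then M* = 383 - 0.431·158 = 315.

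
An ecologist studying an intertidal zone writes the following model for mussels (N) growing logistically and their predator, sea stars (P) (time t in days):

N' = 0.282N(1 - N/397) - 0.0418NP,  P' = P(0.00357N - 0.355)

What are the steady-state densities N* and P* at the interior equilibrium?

From dP/dt = 0 with P > 0: 0.00357N* = 0.355, so N* = 99.4.
Substitute into dN/dt = 0: 0.282(1 - 99.4/397) = 0.0418P*.
The bracket is 0.75, giving P* = 0.211/0.0418 = 5.06.

N* ≈ 99.4, P* ≈ 5.06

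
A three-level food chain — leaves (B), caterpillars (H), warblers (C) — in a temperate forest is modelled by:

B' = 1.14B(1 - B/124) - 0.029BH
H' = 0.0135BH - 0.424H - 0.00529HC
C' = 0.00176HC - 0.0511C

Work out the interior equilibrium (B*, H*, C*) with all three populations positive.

B* ≈ 32.4, H* ≈ 29, C* ≈ 2.57

From dC/dt = 0: 0.00176H* = 0.0511, so H* = 29.
From dB/dt = 0: 1.14(1 - B*/124) = 0.029·29, giving B* = 124·(1 - 0.739) = 32.4.
From dH/dt = 0: 0.0135·32.4 - 0.424 = 0.00529C*, so C* = 0.0136/0.00529 = 2.57.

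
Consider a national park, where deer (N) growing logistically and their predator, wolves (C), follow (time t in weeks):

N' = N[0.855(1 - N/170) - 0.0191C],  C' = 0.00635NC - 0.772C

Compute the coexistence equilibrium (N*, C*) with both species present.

From dC/dt = 0 with C > 0: 0.00635N* = 0.772, so N* = 122.
Substitute into dN/dt = 0: 0.855(1 - 122/170) = 0.0191C*.
The bracket is 0.285, giving C* = 0.244/0.0191 = 12.8.

N* ≈ 122, C* ≈ 12.8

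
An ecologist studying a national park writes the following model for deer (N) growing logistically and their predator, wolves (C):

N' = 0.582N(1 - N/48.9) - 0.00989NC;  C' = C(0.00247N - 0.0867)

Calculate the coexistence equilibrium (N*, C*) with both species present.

N* ≈ 35.1, C* ≈ 16.6

From dC/dt = 0 with C > 0: 0.00247N* = 0.0867, so N* = 35.1.
Substitute into dN/dt = 0: 0.582(1 - 35.1/48.9) = 0.00989C*.
The bracket is 0.282, giving C* = 0.164/0.00989 = 16.6.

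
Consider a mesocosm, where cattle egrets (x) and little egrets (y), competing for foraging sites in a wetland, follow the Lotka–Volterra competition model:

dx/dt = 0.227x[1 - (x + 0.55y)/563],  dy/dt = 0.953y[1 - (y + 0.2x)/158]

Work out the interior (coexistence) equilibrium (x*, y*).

x* ≈ 535, y* ≈ 51

Setting both brackets to zero gives the nullclines x + 0.55y = 563 and 0.2x + y = 158.
Substituting y = 158 - 0.2x into the first: x(1 - 0.55·0.2) = 563 - 0.55·158.
So x* = 476/0.89 = 535, and then y* = 158 - 0.2·535 = 51.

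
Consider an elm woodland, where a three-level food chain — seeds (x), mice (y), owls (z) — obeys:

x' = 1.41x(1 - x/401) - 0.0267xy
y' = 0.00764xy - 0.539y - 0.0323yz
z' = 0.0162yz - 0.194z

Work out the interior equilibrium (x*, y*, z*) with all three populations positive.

From dz/dt = 0: 0.0162y* = 0.194, so y* = 12.
From dx/dt = 0: 1.41(1 - x*/401) = 0.0267·12, giving x* = 401·(1 - 0.227) = 310.
From dy/dt = 0: 0.00764·310 - 0.539 = 0.0323z*, so z* = 1.83/0.0323 = 56.7.

x* ≈ 310, y* ≈ 12, z* ≈ 56.7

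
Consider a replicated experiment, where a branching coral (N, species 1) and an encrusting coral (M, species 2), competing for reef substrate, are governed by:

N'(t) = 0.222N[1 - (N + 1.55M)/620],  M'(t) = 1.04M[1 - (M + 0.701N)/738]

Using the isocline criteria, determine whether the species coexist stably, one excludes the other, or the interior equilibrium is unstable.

species 2 excludes species 1

Compare the nullcline intercepts: K1/α12 = 620/1.55 = 400 < K2 = 738; K2/α21 = 738/0.701 = 1050 > K1 = 620.
Since the inequalities point opposite ways, species 2 can invade but species 1 cannot.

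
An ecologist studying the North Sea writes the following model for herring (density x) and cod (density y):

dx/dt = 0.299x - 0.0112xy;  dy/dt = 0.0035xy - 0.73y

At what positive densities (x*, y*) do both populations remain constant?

Set dy/dt = 0 with y > 0: 0.0035x - 0.73 = 0, so x* = 0.73/0.0035 = 209.
Set dx/dt = 0 with x > 0: 0.299 - 0.0112y = 0, so y* = 0.299/0.0112 = 26.7.

x* ≈ 209, y* ≈ 26.7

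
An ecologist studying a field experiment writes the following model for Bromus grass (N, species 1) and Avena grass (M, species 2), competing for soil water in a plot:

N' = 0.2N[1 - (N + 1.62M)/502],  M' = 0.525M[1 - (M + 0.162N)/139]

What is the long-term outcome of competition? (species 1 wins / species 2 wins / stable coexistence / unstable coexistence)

stable coexistence

Compare the nullcline intercepts: K1/α12 = 502/1.62 = 310 > K2 = 139; K2/α21 = 139/0.162 = 858 > K1 = 502.
Since both inequalities hold, each species can invade when rare, so the interior equilibrium is stable.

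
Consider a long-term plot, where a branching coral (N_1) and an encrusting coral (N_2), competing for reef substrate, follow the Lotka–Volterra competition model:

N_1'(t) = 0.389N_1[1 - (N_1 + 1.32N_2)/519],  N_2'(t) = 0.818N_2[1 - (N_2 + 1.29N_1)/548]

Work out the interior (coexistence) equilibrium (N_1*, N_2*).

Setting both brackets to zero gives the nullclines N_1 + 1.32N_2 = 519 and 1.29N_1 + N_2 = 548.
Substituting N_2 = 548 - 1.29N_1 into the first: N_1(1 - 1.32·1.29) = 519 - 1.32·548.
So N_1* = -204/-0.703 = 291, and then N_2* = 548 - 1.29·291 = 173.

N_1* ≈ 291, N_2* ≈ 173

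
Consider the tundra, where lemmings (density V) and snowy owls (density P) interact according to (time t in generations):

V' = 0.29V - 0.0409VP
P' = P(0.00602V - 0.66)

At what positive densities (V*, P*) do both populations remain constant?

Set dP/dt = 0 with P > 0: 0.00602V - 0.66 = 0, so V* = 0.66/0.00602 = 110.
Set dV/dt = 0 with V > 0: 0.29 - 0.0409P = 0, so P* = 0.29/0.0409 = 7.09.

V* ≈ 110, P* ≈ 7.09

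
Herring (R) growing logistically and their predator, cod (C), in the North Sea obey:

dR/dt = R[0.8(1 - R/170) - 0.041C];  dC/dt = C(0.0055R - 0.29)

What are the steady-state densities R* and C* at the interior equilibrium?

From dC/dt = 0 with C > 0: 0.0055R* = 0.29, so R* = 52.7.
Substitute into dR/dt = 0: 0.8(1 - 52.7/170) = 0.041C*.
The bracket is 0.69, giving C* = 0.552/0.041 = 13.5.

R* ≈ 52.7, C* ≈ 13.5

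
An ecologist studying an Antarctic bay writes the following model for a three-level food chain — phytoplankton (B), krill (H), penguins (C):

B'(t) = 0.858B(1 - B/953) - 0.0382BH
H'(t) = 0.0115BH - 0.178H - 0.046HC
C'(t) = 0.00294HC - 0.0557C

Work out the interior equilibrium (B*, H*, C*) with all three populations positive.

B* ≈ 149, H* ≈ 18.9, C* ≈ 33.4

From dC/dt = 0: 0.00294H* = 0.0557, so H* = 18.9.
From dB/dt = 0: 0.858(1 - B*/953) = 0.0382·18.9, giving B* = 953·(1 - 0.843) = 149.
From dH/dt = 0: 0.0115·149 - 0.178 = 0.046C*, so C* = 1.54/0.046 = 33.4.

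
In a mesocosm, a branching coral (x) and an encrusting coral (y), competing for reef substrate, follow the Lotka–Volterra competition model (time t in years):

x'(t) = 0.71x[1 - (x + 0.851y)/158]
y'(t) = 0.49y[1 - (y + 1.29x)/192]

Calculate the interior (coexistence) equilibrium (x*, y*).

Setting both brackets to zero gives the nullclines x + 0.851y = 158 and 1.29x + y = 192.
Substituting y = 192 - 1.29x into the first: x(1 - 0.851·1.29) = 158 - 0.851·192.
So x* = -5.39/-0.0978 = 55.1, and then y* = 192 - 1.29·55.1 = 121.

x* ≈ 55.1, y* ≈ 121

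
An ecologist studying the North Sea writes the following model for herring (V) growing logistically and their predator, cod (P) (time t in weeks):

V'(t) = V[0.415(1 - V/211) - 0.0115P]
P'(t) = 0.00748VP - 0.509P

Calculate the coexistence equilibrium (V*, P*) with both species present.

V* ≈ 68, P* ≈ 24.4

From dP/dt = 0 with P > 0: 0.00748V* = 0.509, so V* = 68.
Substitute into dV/dt = 0: 0.415(1 - 68/211) = 0.0115P*.
The bracket is 0.677, giving P* = 0.281/0.0115 = 24.4.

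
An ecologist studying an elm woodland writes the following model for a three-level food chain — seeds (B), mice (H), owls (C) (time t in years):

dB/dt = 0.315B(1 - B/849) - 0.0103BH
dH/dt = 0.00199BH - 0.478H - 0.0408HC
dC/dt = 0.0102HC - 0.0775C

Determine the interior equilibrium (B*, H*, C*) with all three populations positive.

B* ≈ 638, H* ≈ 7.6, C* ≈ 19.4

From dC/dt = 0: 0.0102H* = 0.0775, so H* = 7.6.
From dB/dt = 0: 0.315(1 - B*/849) = 0.0103·7.6, giving B* = 849·(1 - 0.248) = 638.
From dH/dt = 0: 0.00199·638 - 0.478 = 0.0408C*, so C* = 0.792/0.0408 = 19.4.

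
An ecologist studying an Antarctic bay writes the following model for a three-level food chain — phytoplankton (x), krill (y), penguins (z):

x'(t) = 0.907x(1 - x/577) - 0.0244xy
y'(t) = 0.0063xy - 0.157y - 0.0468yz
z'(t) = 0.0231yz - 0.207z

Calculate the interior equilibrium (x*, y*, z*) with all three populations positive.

x* ≈ 438, y* ≈ 8.96, z* ≈ 55.6

From dz/dt = 0: 0.0231y* = 0.207, so y* = 8.96.
From dx/dt = 0: 0.907(1 - x*/577) = 0.0244·8.96, giving x* = 577·(1 - 0.241) = 438.
From dy/dt = 0: 0.0063·438 - 0.157 = 0.0468z*, so z* = 2.6/0.0468 = 55.6.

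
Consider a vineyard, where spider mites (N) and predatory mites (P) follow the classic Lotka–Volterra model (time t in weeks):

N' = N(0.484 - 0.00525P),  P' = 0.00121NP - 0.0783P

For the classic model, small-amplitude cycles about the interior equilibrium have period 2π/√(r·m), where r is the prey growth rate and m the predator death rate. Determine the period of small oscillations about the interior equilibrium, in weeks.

T ≈ 32.3 weeks

Here r = 0.484 and m = 0.0783, so r·m = 0.0379.
ω = √0.0379 = 0.195 per week, hence T = 2π/ω ≈ 32.3 weeks.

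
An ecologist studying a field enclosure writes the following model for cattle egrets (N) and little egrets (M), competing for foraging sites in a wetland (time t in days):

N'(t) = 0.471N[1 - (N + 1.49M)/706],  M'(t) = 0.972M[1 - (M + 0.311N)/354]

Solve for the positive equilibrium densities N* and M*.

Setting both brackets to zero gives the nullclines N + 1.49M = 706 and 0.311N + M = 354.
Substituting M = 354 - 0.311N into the first: N(1 - 1.49·0.311) = 706 - 1.49·354.
So N* = 179/0.537 = 333, and then M* = 354 - 0.311·333 = 251.

N* ≈ 333, M* ≈ 251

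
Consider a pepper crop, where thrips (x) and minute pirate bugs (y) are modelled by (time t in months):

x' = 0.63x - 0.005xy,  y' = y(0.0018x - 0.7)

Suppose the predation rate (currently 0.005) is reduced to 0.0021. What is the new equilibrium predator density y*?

y* ≈ 300

At the interior fixed point, setting dx/dt = 0 with x > 0 fixes y* = (prey growth rate)/(xy coefficient) — independent of the other coefficients.
With the change, y* = 0.63/0.0021 = 300; it rises from 126.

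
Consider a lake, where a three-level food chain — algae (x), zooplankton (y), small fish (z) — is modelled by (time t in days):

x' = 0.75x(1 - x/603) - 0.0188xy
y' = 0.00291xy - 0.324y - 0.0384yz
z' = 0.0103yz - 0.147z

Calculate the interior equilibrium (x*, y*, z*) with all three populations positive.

From dz/dt = 0: 0.0103y* = 0.147, so y* = 14.3.
From dx/dt = 0: 0.75(1 - x*/603) = 0.0188·14.3, giving x* = 603·(1 - 0.358) = 387.
From dy/dt = 0: 0.00291·387 - 0.324 = 0.0384z*, so z* = 0.803/0.0384 = 20.9.

x* ≈ 387, y* ≈ 14.3, z* ≈ 20.9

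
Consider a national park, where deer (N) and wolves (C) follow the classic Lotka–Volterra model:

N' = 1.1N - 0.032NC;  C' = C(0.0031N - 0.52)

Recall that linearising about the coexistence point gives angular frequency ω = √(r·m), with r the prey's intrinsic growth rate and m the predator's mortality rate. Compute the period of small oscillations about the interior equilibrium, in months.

T ≈ 8.31 months

Here r = 1.1 and m = 0.52, so r·m = 0.572.
ω = √0.572 = 0.756 per month, hence T = 2π/ω ≈ 8.31 months.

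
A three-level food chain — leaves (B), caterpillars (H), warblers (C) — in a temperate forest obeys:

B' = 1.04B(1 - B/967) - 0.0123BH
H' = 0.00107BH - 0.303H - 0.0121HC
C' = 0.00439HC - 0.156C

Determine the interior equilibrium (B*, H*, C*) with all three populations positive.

From dC/dt = 0: 0.00439H* = 0.156, so H* = 35.5.
From dB/dt = 0: 1.04(1 - B*/967) = 0.0123·35.5, giving B* = 967·(1 - 0.42) = 561.
From dH/dt = 0: 0.00107·561 - 0.303 = 0.0121C*, so C* = 0.297/0.0121 = 24.5.

B* ≈ 561, H* ≈ 35.5, C* ≈ 24.5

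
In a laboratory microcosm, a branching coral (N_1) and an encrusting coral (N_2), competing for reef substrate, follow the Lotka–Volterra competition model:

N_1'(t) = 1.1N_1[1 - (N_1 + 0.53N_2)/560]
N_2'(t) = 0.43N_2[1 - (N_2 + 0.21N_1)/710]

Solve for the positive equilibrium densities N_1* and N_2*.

N_1* ≈ 207, N_2* ≈ 667

Setting both brackets to zero gives the nullclines N_1 + 0.53N_2 = 560 and 0.21N_1 + N_2 = 710.
Substituting N_2 = 710 - 0.21N_1 into the first: N_1(1 - 0.53·0.21) = 560 - 0.53·710.
So N_1* = 184/0.889 = 207, and then N_2* = 710 - 0.21·207 = 667.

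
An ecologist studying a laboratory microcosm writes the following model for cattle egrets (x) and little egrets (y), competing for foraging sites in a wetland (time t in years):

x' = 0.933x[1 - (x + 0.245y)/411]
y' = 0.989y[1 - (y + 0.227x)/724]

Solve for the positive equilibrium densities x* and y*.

Setting both brackets to zero gives the nullclines x + 0.245y = 411 and 0.227x + y = 724.
Substituting y = 724 - 0.227x into the first: x(1 - 0.245·0.227) = 411 - 0.245·724.
So x* = 234/0.944 = 247, and then y* = 724 - 0.227·247 = 668.

x* ≈ 247, y* ≈ 668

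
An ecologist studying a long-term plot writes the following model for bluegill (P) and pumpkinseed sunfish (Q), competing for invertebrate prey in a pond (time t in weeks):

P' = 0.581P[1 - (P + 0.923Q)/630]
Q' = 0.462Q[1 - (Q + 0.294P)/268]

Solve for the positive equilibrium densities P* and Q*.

P* ≈ 525, Q* ≈ 114

Setting both brackets to zero gives the nullclines P + 0.923Q = 630 and 0.294P + Q = 268.
Substituting Q = 268 - 0.294P into the first: P(1 - 0.923·0.294) = 630 - 0.923·268.
So P* = 383/0.729 = 525, and then Q* = 268 - 0.294·525 = 114.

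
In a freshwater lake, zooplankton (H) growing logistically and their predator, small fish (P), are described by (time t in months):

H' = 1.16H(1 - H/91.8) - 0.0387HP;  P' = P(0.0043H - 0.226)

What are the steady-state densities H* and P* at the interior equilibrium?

From dP/dt = 0 with P > 0: 0.0043H* = 0.226, so H* = 52.6.
Substitute into dH/dt = 0: 1.16(1 - 52.6/91.8) = 0.0387P*.
The bracket is 0.427, giving P* = 0.496/0.0387 = 12.8.

H* ≈ 52.6, P* ≈ 12.8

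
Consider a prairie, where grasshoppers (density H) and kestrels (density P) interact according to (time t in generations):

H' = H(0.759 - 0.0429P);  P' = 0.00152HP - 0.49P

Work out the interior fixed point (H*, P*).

Set dP/dt = 0 with P > 0: 0.00152H - 0.49 = 0, so H* = 0.49/0.00152 = 322.
Set dH/dt = 0 with H > 0: 0.759 - 0.0429P = 0, so P* = 0.759/0.0429 = 17.7.

H* ≈ 322, P* ≈ 17.7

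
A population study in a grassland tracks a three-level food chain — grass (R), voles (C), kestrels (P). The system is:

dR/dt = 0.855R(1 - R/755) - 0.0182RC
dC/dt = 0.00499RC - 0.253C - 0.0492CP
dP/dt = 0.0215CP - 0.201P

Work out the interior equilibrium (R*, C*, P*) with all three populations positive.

From dP/dt = 0: 0.0215C* = 0.201, so C* = 9.35.
From dR/dt = 0: 0.855(1 - R*/755) = 0.0182·9.35, giving R* = 755·(1 - 0.199) = 605.
From dC/dt = 0: 0.00499·605 - 0.253 = 0.0492P*, so P* = 2.76/0.0492 = 56.2.

R* ≈ 605, C* ≈ 9.35, P* ≈ 56.2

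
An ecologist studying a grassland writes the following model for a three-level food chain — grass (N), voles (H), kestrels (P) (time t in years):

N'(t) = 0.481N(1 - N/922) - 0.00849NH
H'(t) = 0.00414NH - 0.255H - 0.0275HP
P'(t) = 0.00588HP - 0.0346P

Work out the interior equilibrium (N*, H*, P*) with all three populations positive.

From dP/dt = 0: 0.00588H* = 0.0346, so H* = 5.88.
From dN/dt = 0: 0.481(1 - N*/922) = 0.00849·5.88, giving N* = 922·(1 - 0.104) = 826.
From dH/dt = 0: 0.00414·826 - 0.255 = 0.0275P*, so P* = 3.17/0.0275 = 115.

N* ≈ 826, H* ≈ 5.88, P* ≈ 115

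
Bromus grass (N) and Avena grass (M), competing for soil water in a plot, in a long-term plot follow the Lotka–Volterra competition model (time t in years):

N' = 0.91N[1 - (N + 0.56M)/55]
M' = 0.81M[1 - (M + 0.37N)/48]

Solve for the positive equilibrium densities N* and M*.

Setting both brackets to zero gives the nullclines N + 0.56M = 55 and 0.37N + M = 48.
Substituting M = 48 - 0.37N into the first: N(1 - 0.56·0.37) = 55 - 0.56·48.
So N* = 28.1/0.793 = 35.5, and then M* = 48 - 0.37·35.5 = 34.9.

N* ≈ 35.5, M* ≈ 34.9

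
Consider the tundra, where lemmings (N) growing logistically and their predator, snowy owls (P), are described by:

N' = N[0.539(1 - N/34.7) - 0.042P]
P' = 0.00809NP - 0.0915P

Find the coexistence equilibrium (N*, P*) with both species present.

From dP/dt = 0 with P > 0: 0.00809N* = 0.0915, so N* = 11.3.
Substitute into dN/dt = 0: 0.539(1 - 11.3/34.7) = 0.042P*.
The bracket is 0.674, giving P* = 0.363/0.042 = 8.65.

N* ≈ 11.3, P* ≈ 8.65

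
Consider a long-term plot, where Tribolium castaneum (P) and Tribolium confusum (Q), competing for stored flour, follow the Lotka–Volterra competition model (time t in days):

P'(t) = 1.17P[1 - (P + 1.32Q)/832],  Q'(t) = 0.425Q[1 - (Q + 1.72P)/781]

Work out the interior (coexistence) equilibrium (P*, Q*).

Setting both brackets to zero gives the nullclines P + 1.32Q = 832 and 1.72P + Q = 781.
Substituting Q = 781 - 1.72P into the first: P(1 - 1.32·1.72) = 832 - 1.32·781.
So P* = -199/-1.27 = 157, and then Q* = 781 - 1.72·157 = 512.

P* ≈ 157, Q* ≈ 512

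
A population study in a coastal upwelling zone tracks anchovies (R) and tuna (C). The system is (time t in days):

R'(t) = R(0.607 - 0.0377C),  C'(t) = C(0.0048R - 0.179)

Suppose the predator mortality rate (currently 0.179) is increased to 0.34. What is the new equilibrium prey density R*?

R* ≈ 70.8

At the interior fixed point, setting dC/dt = 0 with C > 0 fixes R* = (predator death rate)/(RC coefficient) — independent of the other coefficients.
With the change, R* = 0.34/0.0048 = 70.8; it rises from 37.3.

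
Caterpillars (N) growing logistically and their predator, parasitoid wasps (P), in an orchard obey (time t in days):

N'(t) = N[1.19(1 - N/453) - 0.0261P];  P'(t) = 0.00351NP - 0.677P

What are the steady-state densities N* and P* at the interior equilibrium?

From dP/dt = 0 with P > 0: 0.00351N* = 0.677, so N* = 193.
Substitute into dN/dt = 0: 1.19(1 - 193/453) = 0.0261P*.
The bracket is 0.574, giving P* = 0.683/0.0261 = 26.2.

N* ≈ 193, P* ≈ 26.2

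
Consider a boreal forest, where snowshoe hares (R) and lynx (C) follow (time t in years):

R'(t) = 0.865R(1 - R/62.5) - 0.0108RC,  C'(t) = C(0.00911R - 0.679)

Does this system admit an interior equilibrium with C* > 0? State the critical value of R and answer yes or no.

Threshold R = 74.5; K < 74.5, so no, the predator goes extinct.

The predator equation gives dC/dt > 0 only when R > 0.679/0.00911 = 74.5.
Without the predator, R → K = 62.5. Since 62.5 < 74.5, the predator cannot invade.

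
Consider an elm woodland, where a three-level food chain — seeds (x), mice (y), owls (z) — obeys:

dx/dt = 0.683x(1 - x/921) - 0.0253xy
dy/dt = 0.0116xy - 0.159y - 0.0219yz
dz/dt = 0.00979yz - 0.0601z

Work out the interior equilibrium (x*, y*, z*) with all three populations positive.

From dz/dt = 0: 0.00979y* = 0.0601, so y* = 6.14.
From dx/dt = 0: 0.683(1 - x*/921) = 0.0253·6.14, giving x* = 921·(1 - 0.227) = 712.
From dy/dt = 0: 0.0116·712 - 0.159 = 0.0219z*, so z* = 8.1/0.0219 = 370.

x* ≈ 712, y* ≈ 6.14, z* ≈ 370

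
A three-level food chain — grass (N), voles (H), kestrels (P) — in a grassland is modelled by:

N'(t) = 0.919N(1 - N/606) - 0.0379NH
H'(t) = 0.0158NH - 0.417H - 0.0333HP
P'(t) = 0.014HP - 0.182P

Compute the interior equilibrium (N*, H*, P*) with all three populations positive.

From dP/dt = 0: 0.014H* = 0.182, so H* = 13.
From dN/dt = 0: 0.919(1 - N*/606) = 0.0379·13, giving N* = 606·(1 - 0.536) = 281.
From dH/dt = 0: 0.0158·281 - 0.417 = 0.0333P*, so P* = 4.02/0.0333 = 121.

N* ≈ 281, H* ≈ 13, P* ≈ 121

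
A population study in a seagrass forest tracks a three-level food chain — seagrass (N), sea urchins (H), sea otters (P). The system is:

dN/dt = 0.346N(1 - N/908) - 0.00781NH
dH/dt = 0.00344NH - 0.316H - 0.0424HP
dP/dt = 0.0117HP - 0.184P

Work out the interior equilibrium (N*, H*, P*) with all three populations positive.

From dP/dt = 0: 0.0117H* = 0.184, so H* = 15.7.
From dN/dt = 0: 0.346(1 - N*/908) = 0.00781·15.7, giving N* = 908·(1 - 0.355) = 586.
From dH/dt = 0: 0.00344·586 - 0.316 = 0.0424P*, so P* = 1.7/0.0424 = 40.1.

N* ≈ 586, H* ≈ 15.7, P* ≈ 40.1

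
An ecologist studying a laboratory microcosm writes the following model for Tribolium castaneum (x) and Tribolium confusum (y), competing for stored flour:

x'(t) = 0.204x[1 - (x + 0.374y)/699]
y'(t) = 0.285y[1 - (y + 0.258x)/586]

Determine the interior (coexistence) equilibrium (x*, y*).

x* ≈ 531, y* ≈ 449

Setting both brackets to zero gives the nullclines x + 0.374y = 699 and 0.258x + y = 586.
Substituting y = 586 - 0.258x into the first: x(1 - 0.374·0.258) = 699 - 0.374·586.
So x* = 480/0.904 = 531, and then y* = 586 - 0.258·531 = 449.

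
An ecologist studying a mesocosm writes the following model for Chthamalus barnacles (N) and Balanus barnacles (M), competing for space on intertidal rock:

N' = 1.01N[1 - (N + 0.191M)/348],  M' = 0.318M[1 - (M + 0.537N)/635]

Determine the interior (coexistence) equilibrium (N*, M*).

Setting both brackets to zero gives the nullclines N + 0.191M = 348 and 0.537N + M = 635.
Substituting M = 635 - 0.537N into the first: N(1 - 0.191·0.537) = 348 - 0.191·635.
So N* = 227/0.897 = 253, and then M* = 635 - 0.537·253 = 499.

N* ≈ 253, M* ≈ 499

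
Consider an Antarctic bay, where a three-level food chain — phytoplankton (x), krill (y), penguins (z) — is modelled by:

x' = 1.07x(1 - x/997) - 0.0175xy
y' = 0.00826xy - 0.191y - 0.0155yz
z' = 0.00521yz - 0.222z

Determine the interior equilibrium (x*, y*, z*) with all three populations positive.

From dz/dt = 0: 0.00521y* = 0.222, so y* = 42.6.
From dx/dt = 0: 1.07(1 - x*/997) = 0.0175·42.6, giving x* = 997·(1 - 0.697) = 302.
From dy/dt = 0: 0.00826·302 - 0.191 = 0.0155z*, so z* = 2.31/0.0155 = 149.

x* ≈ 302, y* ≈ 42.6, z* ≈ 149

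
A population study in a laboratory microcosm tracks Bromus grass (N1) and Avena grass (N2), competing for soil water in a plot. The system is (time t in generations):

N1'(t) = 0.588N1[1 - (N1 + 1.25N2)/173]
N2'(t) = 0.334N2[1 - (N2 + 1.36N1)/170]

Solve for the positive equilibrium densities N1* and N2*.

Setting both brackets to zero gives the nullclines N1 + 1.25N2 = 173 and 1.36N1 + N2 = 170.
Substituting N2 = 170 - 1.36N1 into the first: N1(1 - 1.25·1.36) = 173 - 1.25·170.
So N1* = -39.5/-0.7 = 56.4, and then N2* = 170 - 1.36·56.4 = 93.3.

N1* ≈ 56.4, N2* ≈ 93.3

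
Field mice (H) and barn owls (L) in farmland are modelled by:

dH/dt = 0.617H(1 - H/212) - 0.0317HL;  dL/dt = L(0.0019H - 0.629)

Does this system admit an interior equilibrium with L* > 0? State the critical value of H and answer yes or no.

Threshold H = 331; K < 331, so no, the predator goes extinct.

The predator equation gives dL/dt > 0 only when H > 0.629/0.0019 = 331.
Without the predator, H → K = 212. Since 212 < 331, the predator cannot invade.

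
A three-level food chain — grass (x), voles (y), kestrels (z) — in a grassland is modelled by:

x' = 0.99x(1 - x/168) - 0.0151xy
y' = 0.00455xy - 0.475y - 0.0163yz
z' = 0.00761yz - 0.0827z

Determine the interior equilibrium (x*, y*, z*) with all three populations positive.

x* ≈ 140, y* ≈ 10.9, z* ≈ 9.98

From dz/dt = 0: 0.00761y* = 0.0827, so y* = 10.9.
From dx/dt = 0: 0.99(1 - x*/168) = 0.0151·10.9, giving x* = 168·(1 - 0.166) = 140.
From dy/dt = 0: 0.00455·140 - 0.475 = 0.0163z*, so z* = 0.163/0.0163 = 9.98.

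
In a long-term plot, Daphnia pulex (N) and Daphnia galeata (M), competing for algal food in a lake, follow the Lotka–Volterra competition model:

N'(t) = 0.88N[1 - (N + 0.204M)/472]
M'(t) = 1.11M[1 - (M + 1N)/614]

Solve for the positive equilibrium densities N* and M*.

Setting both brackets to zero gives the nullclines N + 0.204M = 472 and 1N + M = 614.
Substituting M = 614 - 1N into the first: N(1 - 0.204·1) = 472 - 0.204·614.
So N* = 347/0.796 = 436, and then M* = 614 - 1·436 = 178.

N* ≈ 436, M* ≈ 178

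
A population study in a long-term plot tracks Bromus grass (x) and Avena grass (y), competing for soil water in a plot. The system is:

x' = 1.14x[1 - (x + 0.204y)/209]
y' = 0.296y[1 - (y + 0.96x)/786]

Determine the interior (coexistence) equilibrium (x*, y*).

Setting both brackets to zero gives the nullclines x + 0.204y = 209 and 0.96x + y = 786.
Substituting y = 786 - 0.96x into the first: x(1 - 0.204·0.96) = 209 - 0.204·786.
So x* = 48.7/0.804 = 60.5, and then y* = 786 - 0.96·60.5 = 728.

x* ≈ 60.5, y* ≈ 728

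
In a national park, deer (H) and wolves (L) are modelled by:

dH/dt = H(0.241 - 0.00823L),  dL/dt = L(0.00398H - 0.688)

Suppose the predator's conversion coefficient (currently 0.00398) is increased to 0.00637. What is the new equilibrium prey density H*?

H* ≈ 108

At the interior fixed point, setting dL/dt = 0 with L > 0 fixes H* = (predator death rate)/(HL coefficient) — independent of the other coefficients.
With the change, H* = 0.688/0.00637 = 108; it falls from 173.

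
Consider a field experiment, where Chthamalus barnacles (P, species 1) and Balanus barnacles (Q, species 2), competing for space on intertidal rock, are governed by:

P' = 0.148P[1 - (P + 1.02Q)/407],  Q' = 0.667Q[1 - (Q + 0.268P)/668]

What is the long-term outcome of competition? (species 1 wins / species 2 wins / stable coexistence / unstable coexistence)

Compare the nullcline intercepts: K1/α12 = 407/1.02 = 399 < K2 = 668; K2/α21 = 668/0.268 = 2490 > K1 = 407.
Since the inequalities point opposite ways, species 2 can invade but species 1 cannot.

species 2 excludes species 1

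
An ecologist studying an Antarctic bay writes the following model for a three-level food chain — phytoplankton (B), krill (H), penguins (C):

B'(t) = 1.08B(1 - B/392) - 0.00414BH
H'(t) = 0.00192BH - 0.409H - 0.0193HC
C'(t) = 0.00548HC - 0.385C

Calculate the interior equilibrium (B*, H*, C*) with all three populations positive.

From dC/dt = 0: 0.00548H* = 0.385, so H* = 70.3.
From dB/dt = 0: 1.08(1 - B*/392) = 0.00414·70.3, giving B* = 392·(1 - 0.269) = 286.
From dH/dt = 0: 0.00192·286 - 0.409 = 0.0193C*, so C* = 0.141/0.0193 = 7.3.

B* ≈ 286, H* ≈ 70.3, C* ≈ 7.3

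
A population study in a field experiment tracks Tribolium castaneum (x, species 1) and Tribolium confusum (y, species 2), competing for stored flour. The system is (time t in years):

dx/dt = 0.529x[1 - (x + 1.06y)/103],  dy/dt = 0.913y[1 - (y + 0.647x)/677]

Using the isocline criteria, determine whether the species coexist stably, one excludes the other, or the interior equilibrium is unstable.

Compare the nullcline intercepts: K1/α12 = 103/1.06 = 97.2 < K2 = 677; K2/α21 = 677/0.647 = 1050 > K1 = 103.
Since the inequalities point opposite ways, species 2 can invade but species 1 cannot.

species 2 excludes species 1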